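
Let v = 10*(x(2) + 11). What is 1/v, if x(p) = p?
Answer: 1/130 ≈ 0.0076923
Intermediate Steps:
v = 130 (v = 10*(2 + 11) = 10*13 = 130)
1/v = 1/130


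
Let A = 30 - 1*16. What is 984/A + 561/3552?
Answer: 583837/8288 ≈ 70.444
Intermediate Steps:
A = 14 (A = 30 - 16 = 14)
984/A + 561/3552 = 984/14 + 561/3552 = 984*(1/14) + 561*(1/3552) = 492/7 + 187/1184 = 583837/8288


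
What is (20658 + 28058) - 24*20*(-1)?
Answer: 49196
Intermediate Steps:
(20658 + 28058) - 24*20*(-1) = 48716 - 480*(-1) = 48716 + 480 = 49196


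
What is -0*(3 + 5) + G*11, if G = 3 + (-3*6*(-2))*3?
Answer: 1221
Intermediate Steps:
G = 111 (G = 3 - 18*(-2)*3 = 3 + 36*3 = 3 + 108 = 111)
-0*(3 + 5) + G*11 = -0*(3 + 5) + 111*11 = -0*8 + 1221 = -3*0 + 1221 = 0 + 1221 = 1221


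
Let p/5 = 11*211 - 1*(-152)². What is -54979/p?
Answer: 54979/103915 ≈ 0.52908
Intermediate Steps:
p = -103915 (p = 5*(11*211 - 1*(-152)²) = 5*(2321 - 1*23104) = 5*(2321 - 23104) = 5*(-20783) = -103915)
-54979/p = -54979/(-103915) = -54979*(-1/103915) = 54979/103915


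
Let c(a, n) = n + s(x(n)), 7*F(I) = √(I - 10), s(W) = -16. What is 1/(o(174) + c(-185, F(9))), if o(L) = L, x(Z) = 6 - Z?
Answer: 7742/1223237 - 7*I/1223237 ≈ 0.0063291 - 5.7225e-6*I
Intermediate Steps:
F(I) = √(-10 + I)/7 (F(I) = √(I - 10)/7 = √(-10 + I)/7)
c(a, n) = -16 + n (c(a, n) = n - 16 = -16 + n)
1/(o(174) + c(-185, F(9))) = 1/(174 + (-16 + √(-10 + 9)/7)) = 1/(174 + (-16 + √(-1)/7)) = 1/(174 + (-16 + I/7)) = 1/(158 + I/7) = 49*(158 - I/7)/1223237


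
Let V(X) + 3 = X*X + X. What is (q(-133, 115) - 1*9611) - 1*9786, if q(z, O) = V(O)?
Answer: -6060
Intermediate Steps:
V(X) = -3 + X + X² (V(X) = -3 + (X*X + X) = -3 + (X² + X) = -3 + (X + X²) = -3 + X + X²)
q(z, O) = -3 + O + O²
(q(-133, 115) - 1*9611) - 1*9786 = ((-3 + 115 + 115²) - 1*9611) - 1*9786 = ((-3 + 115 + 13225) - 9611) - 9786 = (13337 - 9611) - 9786 = 3726 - 9786 = -6060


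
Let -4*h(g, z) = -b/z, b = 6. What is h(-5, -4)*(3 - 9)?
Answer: 9/4 ≈ 2.2500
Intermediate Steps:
h(g, z) = 3/(2*z) (h(g, z) = -(-1)*6/z/4 = -(-3)/(2*z) = 3/(2*z))
h(-5, -4)*(3 - 9) = ((3/2)/(-4))*(3 - 9) = ((3/2)*(-¼))*(-6) = -3/8*(-6) = 9/4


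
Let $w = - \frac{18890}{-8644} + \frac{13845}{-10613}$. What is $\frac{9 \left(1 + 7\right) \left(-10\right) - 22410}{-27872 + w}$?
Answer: $\frac{353652966060}{426143708299} \approx 0.82989$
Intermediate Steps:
$w = \frac{40401695}{45869386}$ ($w = \left(-18890\right) \left(- \frac{1}{8644}\right) + 13845 \left(- \frac{1}{10613}\right) = \frac{9445}{4322} - \frac{13845}{10613} = \frac{40401695}{45869386} \approx 0.8808$)
$\frac{9 \left(1 + 7\right) \left(-10\right) - 22410}{-27872 + w} = \frac{9 \left(1 + 7\right) \left(-10\right) - 22410}{-27872 + \frac{40401695}{45869386}} = \frac{9 \cdot 8 \left(-10\right) - 22410}{- \frac{1278431124897}{45869386}} = \left(72 \left(-10\right) - 22410\right) \left(- \frac{45869386}{1278431124897}\right) = \left(-720 - 22410\right) \left(- \frac{45869386}{1278431124897}\right) = \left(-23130\right) \left(- \frac{45869386}{1278431124897}\right) = \frac{353652966060}{426143708299}$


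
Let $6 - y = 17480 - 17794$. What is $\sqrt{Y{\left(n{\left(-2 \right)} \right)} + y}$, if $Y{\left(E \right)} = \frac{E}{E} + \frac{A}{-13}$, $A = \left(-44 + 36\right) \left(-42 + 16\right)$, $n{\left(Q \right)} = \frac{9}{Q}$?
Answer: $\sqrt{305} \approx 17.464$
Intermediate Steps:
$y = 320$ ($y = 6 - \left(17480 - 17794\right) = 6 - -314 = 6 + 314 = 320$)
$A = 208$ ($A = \left(-8\right) \left(-26\right) = 208$)
$Y{\left(E \right)} = -15$ ($Y{\left(E \right)} = \frac{E}{E} + \frac{208}{-13} = 1 + 208 \left(- \frac{1}{13}\right) = 1 - 16 = -15$)
$\sqrt{Y{\left(n{\left(-2 \right)} \right)} + y} = \sqrt{-15 + 320} = \sqrt{305}$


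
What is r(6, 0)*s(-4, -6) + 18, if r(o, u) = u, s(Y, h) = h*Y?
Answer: 18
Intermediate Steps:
s(Y, h) = Y*h
r(6, 0)*s(-4, -6) + 18 = 0*(-4*(-6)) + 18 = 0*24 + 18 = 0 + 18 = 18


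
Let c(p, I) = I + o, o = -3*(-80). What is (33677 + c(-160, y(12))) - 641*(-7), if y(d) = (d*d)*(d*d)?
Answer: 59140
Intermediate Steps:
y(d) = d**4 (y(d) = d**2*d**2 = d**4)
o = 240
c(p, I) = 240 + I (c(p, I) = I + 240 = 240 + I)
(33677 + c(-160, y(12))) - 641*(-7) = (33677 + (240 + 12**4)) - 641*(-7) = (33677 + (240 + 20736)) + 4487 = (33677 + 20976) + 4487 = 54653 + 4487 = 59140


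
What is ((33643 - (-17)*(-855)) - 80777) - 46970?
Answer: -108639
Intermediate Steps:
((33643 - (-17)*(-855)) - 80777) - 46970 = ((33643 - 1*14535) - 80777) - 46970 = ((33643 - 14535) - 80777) - 46970 = (19108 - 80777) - 46970 = -61669 - 46970 = -108639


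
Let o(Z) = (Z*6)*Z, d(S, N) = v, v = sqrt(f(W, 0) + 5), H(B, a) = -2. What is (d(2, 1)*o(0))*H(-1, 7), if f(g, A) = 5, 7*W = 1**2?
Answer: 0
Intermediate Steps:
W = 1/7 (W = (1/7)*1**2 = (1/7)*1 = 1/7 ≈ 0.14286)
v = sqrt(10) (v = sqrt(5 + 5) = sqrt(10) ≈ 3.1623)
d(S, N) = sqrt(10)
o(Z) = 6*Z**2 (o(Z) = (6*Z)*Z = 6*Z**2)
(d(2, 1)*o(0))*H(-1, 7) = (sqrt(10)*(6*0**2))*(-2) = (sqrt(10)*(6*0))*(-2) = (sqrt(10)*0)*(-2) = 0*(-2) = 0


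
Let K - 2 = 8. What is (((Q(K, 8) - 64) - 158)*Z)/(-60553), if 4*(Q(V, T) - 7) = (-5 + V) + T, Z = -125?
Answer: -105875/242212 ≈ -0.43712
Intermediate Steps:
K = 10 (K = 2 + 8 = 10)
Q(V, T) = 23/4 + T/4 + V/4 (Q(V, T) = 7 + ((-5 + V) + T)/4 = 7 + (-5 + T + V)/4 = 7 + (-5/4 + T/4 + V/4) = 23/4 + T/4 + V/4)
(((Q(K, 8) - 64) - 158)*Z)/(-60553) = ((((23/4 + (¼)*8 + (¼)*10) - 64) - 158)*(-125))/(-60553) = ((((23/4 + 2 + 5/2) - 64) - 158)*(-125))*(-1/60553) = (((41/4 - 64) - 158)*(-125))*(-1/60553) = ((-215/4 - 158)*(-125))*(-1/60553) = -847/4*(-125)*(-1/60553) = (105875/4)*(-1/60553) = -105875/242212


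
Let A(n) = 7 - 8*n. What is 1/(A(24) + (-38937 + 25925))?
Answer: -1/13197 ≈ -7.5775e-5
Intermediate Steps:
1/(A(24) + (-38937 + 25925)) = 1/((7 - 8*24) + (-38937 + 25925)) = 1/((7 - 192) - 13012) = 1/(-185 - 13012) = 1/(-13197) = -1/13197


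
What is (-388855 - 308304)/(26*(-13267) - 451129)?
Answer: 697159/796071 ≈ 0.87575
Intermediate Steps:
(-388855 - 308304)/(26*(-13267) - 451129) = -697159/(-344942 - 451129) = -697159/(-796071) = -697159*(-1/796071) = 697159/796071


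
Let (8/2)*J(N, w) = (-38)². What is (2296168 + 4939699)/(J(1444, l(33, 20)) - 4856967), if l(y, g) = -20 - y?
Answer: -7235867/4856606 ≈ -1.4899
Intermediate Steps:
J(N, w) = 361 (J(N, w) = (¼)*(-38)² = (¼)*1444 = 361)
(2296168 + 4939699)/(J(1444, l(33, 20)) - 4856967) = (2296168 + 4939699)/(361 - 4856967) = 7235867/(-4856606) = 7235867*(-1/4856606) = -7235867/4856606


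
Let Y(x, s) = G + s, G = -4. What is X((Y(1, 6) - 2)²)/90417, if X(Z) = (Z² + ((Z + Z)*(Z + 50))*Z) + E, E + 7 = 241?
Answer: 78/30139 ≈ 0.0025880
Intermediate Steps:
Y(x, s) = -4 + s
E = 234 (E = -7 + 241 = 234)
X(Z) = 234 + Z² + 2*Z²*(50 + Z) (X(Z) = (Z² + ((Z + Z)*(Z + 50))*Z) + 234 = (Z² + ((2*Z)*(50 + Z))*Z) + 234 = (Z² + (2*Z*(50 + Z))*Z) + 234 = (Z² + 2*Z²*(50 + Z)) + 234 = 234 + Z² + 2*Z²*(50 + Z))
X((Y(1, 6) - 2)²)/90417 = (234 + 2*(((-4 + 6) - 2)²)³ + 101*(((-4 + 6) - 2)²)²)/90417 = (234 + 2*((2 - 2)²)³ + 101*((2 - 2)²)²)*(1/90417) = (234 + 2*(0²)³ + 101*(0²)²)*(1/90417) = (234 + 2*0³ + 101*0²)*(1/90417) = (234 + 2*0 + 101*0)*(1/90417) = (234 + 0 + 0)*(1/90417) = 234*(1/90417) = 78/30139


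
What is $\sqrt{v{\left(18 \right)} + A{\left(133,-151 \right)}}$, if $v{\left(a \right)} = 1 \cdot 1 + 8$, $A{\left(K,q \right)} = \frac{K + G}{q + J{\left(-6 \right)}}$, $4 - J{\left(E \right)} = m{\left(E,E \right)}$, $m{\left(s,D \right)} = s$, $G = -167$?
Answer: $\frac{\sqrt{183723}}{141} \approx 3.0399$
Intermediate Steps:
$J{\left(E \right)} = 4 - E$
$A{\left(K,q \right)} = \frac{-167 + K}{10 + q}$ ($A{\left(K,q \right)} = \frac{K - 167}{q + \left(4 - -6\right)} = \frac{-167 + K}{q + \left(4 + 6\right)} = \frac{-167 + K}{q + 10} = \frac{-167 + K}{10 + q}$)
$v{\left(a \right)} = 9$ ($v{\left(a \right)} = 1 + 8 = 9$)
$\sqrt{v{\left(18 \right)} + A{\left(133,-151 \right)}} = \sqrt{9 + \frac{-167 + 133}{10 - 151}} = \sqrt{9 + \frac{1}{-141} \left(-34\right)} = \sqrt{9 - - \frac{34}{141}} = \sqrt{9 + \frac{34}{141}} = \sqrt{\frac{1303}{141}} = \frac{\sqrt{183723}}{141}$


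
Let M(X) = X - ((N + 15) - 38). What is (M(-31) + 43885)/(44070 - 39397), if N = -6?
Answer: 43883/4673 ≈ 9.3907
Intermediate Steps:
M(X) = 29 + X (M(X) = X - ((-6 + 15) - 38) = X - (9 - 38) = X - 1*(-29) = X + 29 = 29 + X)
(M(-31) + 43885)/(44070 - 39397) = ((29 - 31) + 43885)/(44070 - 39397) = (-2 + 43885)/4673 = 43883*(1/4673) = 43883/4673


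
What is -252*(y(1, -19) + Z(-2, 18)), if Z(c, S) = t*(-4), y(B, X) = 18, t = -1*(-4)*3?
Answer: 7560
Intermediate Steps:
t = 12 (t = 4*3 = 12)
Z(c, S) = -48 (Z(c, S) = 12*(-4) = -48)
-252*(y(1, -19) + Z(-2, 18)) = -252*(18 - 48) = -252*(-30) = 7560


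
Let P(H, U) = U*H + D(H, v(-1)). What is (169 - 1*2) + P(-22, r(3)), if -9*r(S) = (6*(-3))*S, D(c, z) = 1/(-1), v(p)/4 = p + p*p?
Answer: 34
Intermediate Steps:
v(p) = 4*p + 4*p**2 (v(p) = 4*(p + p*p) = 4*(p + p**2) = 4*p + 4*p**2)
D(c, z) = -1
r(S) = 2*S (r(S) = -6*(-3)*S/9 = -(-2)*S = 2*S)
P(H, U) = -1 + H*U (P(H, U) = U*H - 1 = H*U - 1 = -1 + H*U)
(169 - 1*2) + P(-22, r(3)) = (169 - 1*2) + (-1 - 44*3) = (169 - 2) + (-1 - 22*6) = 167 + (-1 - 132) = 167 - 133 = 34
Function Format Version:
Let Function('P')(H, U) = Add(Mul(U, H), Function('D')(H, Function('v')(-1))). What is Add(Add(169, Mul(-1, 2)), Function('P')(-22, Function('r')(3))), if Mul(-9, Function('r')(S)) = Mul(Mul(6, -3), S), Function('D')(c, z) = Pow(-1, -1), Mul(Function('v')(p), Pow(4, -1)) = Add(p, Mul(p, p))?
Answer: 34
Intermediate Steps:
Function('v')(p) = Add(Mul(4, p), Mul(4, Pow(p, 2))) (Function('v')(p) = Mul(4, Add(p, Mul(p, p))) = Mul(4, Add(p, Pow(p, 2))) = Add(Mul(4, p), Mul(4, Pow(p, 2))))
Function('D')(c, z) = -1
Function('r')(S) = Mul(2, S) (Function('r')(S) = Mul(Rational(-1, 9), Mul(Mul(6, -3), S)) = Mul(Rational(-1, 9), Mul(-18, S)) = Mul(2, S))
Function('P')(H, U) = Add(-1, Mul(H, U)) (Function('P')(H, U) = Add(Mul(U, H), -1) = Add(Mul(H, U), -1) = Add(-1, Mul(H, U)))
Add(Add(169, Mul(-1, 2)), Function('P')(-22, Function('r')(3))) = Add(Add(169, Mul(-1, 2)), Add(-1, Mul(-22, Mul(2, 3)))) = Add(Add(169, -2), Add(-1, Mul(-22, 6))) = Add(167, Add(-1, -132)) = Add(167, -133) = 34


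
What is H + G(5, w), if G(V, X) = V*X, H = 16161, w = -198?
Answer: 15171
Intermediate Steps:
H + G(5, w) = 16161 + 5*(-198) = 16161 - 990 = 15171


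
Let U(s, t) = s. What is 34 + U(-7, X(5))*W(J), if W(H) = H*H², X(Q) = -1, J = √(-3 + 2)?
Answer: 34 + 7*I ≈ 34.0 + 7.0*I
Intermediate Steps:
J = I (J = √(-1) = I ≈ 1.0*I)
W(H) = H³
34 + U(-7, X(5))*W(J) = 34 - 7*(-I) = 34 - (-7)*I = 34 + 7*I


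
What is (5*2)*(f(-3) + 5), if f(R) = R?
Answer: 20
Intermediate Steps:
(5*2)*(f(-3) + 5) = (5*2)*(-3 + 5) = 10*2 = 20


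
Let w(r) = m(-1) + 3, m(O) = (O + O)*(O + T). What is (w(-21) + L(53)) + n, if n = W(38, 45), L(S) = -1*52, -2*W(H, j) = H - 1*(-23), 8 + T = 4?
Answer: -139/2 ≈ -69.500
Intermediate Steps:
T = -4 (T = -8 + 4 = -4)
W(H, j) = -23/2 - H/2 (W(H, j) = -(H - 1*(-23))/2 = -(H + 23)/2 = -(23 + H)/2 = -23/2 - H/2)
L(S) = -52
n = -61/2 (n = -23/2 - ½*38 = -23/2 - 19 = -61/2 ≈ -30.500)
m(O) = 2*O*(-4 + O) (m(O) = (O + O)*(O - 4) = (2*O)*(-4 + O) = 2*O*(-4 + O))
w(r) = 13 (w(r) = 2*(-1)*(-4 - 1) + 3 = 2*(-1)*(-5) + 3 = 10 + 3 = 13)
(w(-21) + L(53)) + n = (13 - 52) - 61/2 = -39 - 61/2 = -139/2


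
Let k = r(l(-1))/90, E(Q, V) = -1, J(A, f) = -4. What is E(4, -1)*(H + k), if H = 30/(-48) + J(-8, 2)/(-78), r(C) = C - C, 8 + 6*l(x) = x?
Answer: 179/312 ≈ 0.57372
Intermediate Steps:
l(x) = -4/3 + x/6
r(C) = 0
H = -179/312 (H = 30/(-48) - 4/(-78) = 30*(-1/48) - 4*(-1/78) = -5/8 + 2/39 = -179/312 ≈ -0.57372)
k = 0 (k = 0/90 = 0*(1/90) = 0)
E(4, -1)*(H + k) = -(-179/312 + 0) = -1*(-179/312) = 179/312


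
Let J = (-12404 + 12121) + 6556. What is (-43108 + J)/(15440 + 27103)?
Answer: -36835/42543 ≈ -0.86583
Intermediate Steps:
J = 6273 (J = -283 + 6556 = 6273)
(-43108 + J)/(15440 + 27103) = (-43108 + 6273)/(15440 + 27103) = -36835/42543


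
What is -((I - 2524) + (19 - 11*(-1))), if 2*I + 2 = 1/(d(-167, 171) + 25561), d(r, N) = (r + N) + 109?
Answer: 128113259/51348 ≈ 2495.0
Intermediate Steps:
d(r, N) = 109 + N + r (d(r, N) = (N + r) + 109 = 109 + N + r)
I = -51347/51348 (I = -1 + 1/(2*((109 + 171 - 167) + 25561)) = -1 + 1/(2*(113 + 25561)) = -1 + (½)/25674 = -1 + (½)*(1/25674) = -1 + 1/51348 = -51347/51348 ≈ -0.99998)
-((I - 2524) + (19 - 11*(-1))) = -((-51347/51348 - 2524) + (19 - 11*(-1))) = -(-129653699/51348 + (19 + 11)) = -(-129653699/51348 + 30) = -1*(-128113259/51348) = 128113259/51348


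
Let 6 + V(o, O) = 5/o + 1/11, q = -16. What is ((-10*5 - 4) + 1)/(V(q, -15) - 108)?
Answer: 9328/20103 ≈ 0.46401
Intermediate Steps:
V(o, O) = -65/11 + 5/o (V(o, O) = -6 + (5/o + 1/11) = -6 + (1/11 + 5/o) = -65/11 + 5/o)
((-10*5 - 4) + 1)/(V(q, -15) - 108) = ((-10*5 - 4) + 1)/((-65/11 + 5/(-16)) - 108) = ((-50 - 4) + 1)/((-65/11 + 5*(-1/16)) - 108) = (-54 + 1)/((-65/11 - 5/16) - 108) = -53/(-1095/176 - 108) = -53/(-20103/176) = -53*(-176/20103) = 9328/20103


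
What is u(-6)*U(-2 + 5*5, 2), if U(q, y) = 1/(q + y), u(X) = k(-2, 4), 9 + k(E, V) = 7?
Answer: -2/25 ≈ -0.080000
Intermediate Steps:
k(E, V) = -2 (k(E, V) = -9 + 7 = -2)
u(X) = -2
u(-6)*U(-2 + 5*5, 2) = -2/((-2 + 5*5) + 2) = -2/((-2 + 25) + 2) = -2/(23 + 2) = -2/25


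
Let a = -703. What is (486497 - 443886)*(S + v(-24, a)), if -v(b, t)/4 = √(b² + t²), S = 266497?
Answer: 11355703667 - 170444*√494785 ≈ 1.1236e+10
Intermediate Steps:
v(b, t) = -4*√(b² + t²)
(486497 - 443886)*(S + v(-24, a)) = (486497 - 443886)*(266497 - 4*√((-24)² + (-703)²)) = 42611*(266497 - 4*√(576 + 494209)) = 42611*(266497 - 4*√494785) = 11355703667 - 170444*√494785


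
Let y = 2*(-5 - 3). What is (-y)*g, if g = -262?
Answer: -4192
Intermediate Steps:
y = -16 (y = 2*(-8) = -16)
(-y)*g = -1*(-16)*(-262) = 16*(-262) = -4192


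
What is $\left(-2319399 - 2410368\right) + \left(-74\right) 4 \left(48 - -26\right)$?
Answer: $-4751671$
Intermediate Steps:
$\left(-2319399 - 2410368\right) + \left(-74\right) 4 \left(48 - -26\right) = -4729767 - 296 \left(48 + 26\right) = -4729767 - 21904 = -4751671$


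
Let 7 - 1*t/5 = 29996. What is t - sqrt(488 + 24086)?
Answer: -149945 - sqrt(24574) ≈ -1.5010e+5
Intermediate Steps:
t = -149945 (t = 35 - 5*29996 = 35 - 149980 = -149945)
t - sqrt(488 + 24086) = -149945 - sqrt(488 + 24086) = -149945 - sqrt(24574)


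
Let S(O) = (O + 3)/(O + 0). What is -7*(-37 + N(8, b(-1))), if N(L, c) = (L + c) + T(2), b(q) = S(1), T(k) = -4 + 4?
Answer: 175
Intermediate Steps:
T(k) = 0
S(O) = (3 + O)/O
b(q) = 4 (b(q) = (3 + 1)/1 = 1*4 = 4)
N(L, c) = L + c (N(L, c) = (L + c) + 0 = L + c)
-7*(-37 + N(8, b(-1))) = -7*(-37 + (8 + 4)) = -7*(-37 + 12) = -7*(-25) = 175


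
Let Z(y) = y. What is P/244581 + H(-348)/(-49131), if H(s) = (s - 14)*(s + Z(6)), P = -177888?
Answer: -1445182276/445055893 ≈ -3.2472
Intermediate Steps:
H(s) = (-14 + s)*(6 + s) (H(s) = (s - 14)*(s + 6) = (-14 + s)*(6 + s))
P/244581 + H(-348)/(-49131) = -177888/244581 + (-84 + (-348)² - 8*(-348))/(-49131) = -177888*1/244581 + (-84 + 121104 + 2784)*(-1/49131) = -59296/81527 + 123804*(-1/49131) = -59296/81527 - 13756/5459 = -1445182276/445055893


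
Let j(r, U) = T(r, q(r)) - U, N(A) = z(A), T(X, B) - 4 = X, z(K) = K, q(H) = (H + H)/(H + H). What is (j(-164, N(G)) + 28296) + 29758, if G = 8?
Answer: 57886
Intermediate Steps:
q(H) = 1 (q(H) = (2*H)/((2*H)) = (2*H)*(1/(2*H)) = 1)
T(X, B) = 4 + X
N(A) = A
j(r, U) = 4 + r - U (j(r, U) = (4 + r) - U = 4 + r - U)
(j(-164, N(G)) + 28296) + 29758 = ((4 - 164 - 1*8) + 28296) + 29758 = ((4 - 164 - 8) + 28296) + 29758 = (-168 + 28296) + 29758 = 28128 + 29758 = 57886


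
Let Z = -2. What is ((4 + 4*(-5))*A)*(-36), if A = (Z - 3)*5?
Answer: -14400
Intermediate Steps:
A = -25 (A = (-2 - 3)*5 = -5*5 = -25)
((4 + 4*(-5))*A)*(-36) = ((4 + 4*(-5))*(-25))*(-36) = ((4 - 20)*(-25))*(-36) = -16*(-25)*(-36) = 400*(-36) = -14400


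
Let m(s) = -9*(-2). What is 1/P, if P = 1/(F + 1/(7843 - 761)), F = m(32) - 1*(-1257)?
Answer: 9029551/7082 ≈ 1275.0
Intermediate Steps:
m(s) = 18
F = 1275 (F = 18 - 1*(-1257) = 18 + 1257 = 1275)
P = 7082/9029551 (P = 1/(1275 + 1/(7843 - 761)) = 1/(1275 + 1/7082) = 1/(9029551/7082) = 7082/9029551 ≈ 0.00078431)
1/P = 1/(7082/9029551) = 9029551/7082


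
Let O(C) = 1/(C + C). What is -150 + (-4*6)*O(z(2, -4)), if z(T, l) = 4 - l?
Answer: -303/2 ≈ -151.50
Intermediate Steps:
O(C) = 1/(2*C)
-150 + (-4*6)*O(z(2, -4)) = -150 + (-4*6)*(1/(2*(4 - 1*(-4)))) = -150 - 12/(4 + 4) = -150 - 12/8 = -150 - 24*1/16 = -150 - 3/2 = -303/2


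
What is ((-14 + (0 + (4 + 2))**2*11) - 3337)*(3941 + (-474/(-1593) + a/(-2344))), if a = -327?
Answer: -4832178340805/414888 ≈ -1.1647e+7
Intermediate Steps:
((-14 + (0 + (4 + 2))**2*11) - 3337)*(3941 + (-474/(-1593) + a/(-2344))) = ((-14 + (0 + (4 + 2))**2*11) - 3337)*(3941 + (-474/(-1593) - 327/(-2344))) = ((-14 + (0 + 6)**2*11) - 3337)*(3941 + (-474*(-1/1593) - 327*(-1/2344))) = ((-14 + 6**2*11) - 3337)*(3941 + (158/531 + 327/2344)) = ((-14 + 36*11) - 3337)*(3941 + 543989/1244664) = ((-14 + 396) - 3337)*(4905764813/1244664) = (382 - 3337)*(4905764813/1244664) = -2955*4905764813/1244664 = -4832178340805/414888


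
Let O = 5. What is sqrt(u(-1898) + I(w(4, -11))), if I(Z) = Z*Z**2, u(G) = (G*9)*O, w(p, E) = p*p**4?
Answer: sqrt(1073656414) ≈ 32767.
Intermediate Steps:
w(p, E) = p**5
u(G) = 45*G (u(G) = (G*9)*5 = (9*G)*5 = 45*G)
I(Z) = Z**3
sqrt(u(-1898) + I(w(4, -11))) = sqrt(45*(-1898) + (4**5)**3) = sqrt(-85410 + 1024**3) = sqrt(-85410 + 1073741824) = sqrt(1073656414)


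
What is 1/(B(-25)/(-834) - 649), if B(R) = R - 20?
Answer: -278/180407 ≈ -0.0015410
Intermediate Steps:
B(R) = -20 + R
1/(B(-25)/(-834) - 649) = 1/((-20 - 25)/(-834) - 649) = 1/(-45*(-1/834) - 649) = 1/(15/278 - 649) = 1/(-180407/278) = -278/180407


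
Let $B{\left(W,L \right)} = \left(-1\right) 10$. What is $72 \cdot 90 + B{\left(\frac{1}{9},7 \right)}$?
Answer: $6470$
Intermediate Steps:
$B{\left(W,L \right)} = -10$
$72 \cdot 90 + B{\left(\frac{1}{9},7 \right)} = 72 \cdot 90 - 10 = 6480 - 10 = 6470$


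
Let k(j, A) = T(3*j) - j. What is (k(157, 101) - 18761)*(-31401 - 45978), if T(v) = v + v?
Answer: 1390964904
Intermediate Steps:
T(v) = 2*v
k(j, A) = 5*j (k(j, A) = 2*(3*j) - j = 6*j - j = 5*j)
(k(157, 101) - 18761)*(-31401 - 45978) = (5*157 - 18761)*(-31401 - 45978) = (785 - 18761)*(-77379) = -17976*(-77379) = 1390964904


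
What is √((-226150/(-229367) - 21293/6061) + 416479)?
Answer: 2*√201224528285320021587226/1390193387 ≈ 645.35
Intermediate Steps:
√((-226150/(-229367) - 21293/6061) + 416479) = √((-226150*(-1/229367) - 21293*1/6061) + 416479) = √((226150/229367 - 21293/6061) + 416479) = √(-3513216381/1390193387 + 416479) = √(578982838407992/1390193387) = 2*√201224528285320021587226/1390193387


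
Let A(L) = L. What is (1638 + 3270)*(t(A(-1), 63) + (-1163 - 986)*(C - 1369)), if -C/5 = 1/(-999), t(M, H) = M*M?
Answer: 4808251890628/333 ≈ 1.4439e+10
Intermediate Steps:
t(M, H) = M²
C = 5/999 (C = -5/(-999) = -5*(-1/999) = 5/999 ≈ 0.0050050)
(1638 + 3270)*(t(A(-1), 63) + (-1163 - 986)*(C - 1369)) = (1638 + 3270)*((-1)² + (-1163 - 986)*(5/999 - 1369)) = 4908*(1 - 2149*(-1367626/999)) = 4908*(1 + 2939028274/999) = 4908*(2939029273/999) = 4808251890628/333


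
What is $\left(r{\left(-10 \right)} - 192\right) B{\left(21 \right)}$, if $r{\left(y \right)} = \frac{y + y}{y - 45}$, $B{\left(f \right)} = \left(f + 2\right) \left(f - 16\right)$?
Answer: $- \frac{242420}{11} \approx -22038.0$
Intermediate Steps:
$B{\left(f \right)} = \left(-16 + f\right) \left(2 + f\right)$ ($B{\left(f \right)} = \left(2 + f\right) \left(-16 + f\right) = \left(-16 + f\right) \left(2 + f\right)$)
$r{\left(y \right)} = \frac{2 y}{-45 + y}$ ($r{\left(y \right)} = \frac{2 y}{y - 45} = \frac{2 y}{-45 + y}$)
$\left(r{\left(-10 \right)} - 192\right) B{\left(21 \right)} = \left(2 \left(-10\right) \frac{1}{-45 - 10} - 192\right) \left(-32 + 21^{2} - 294\right) = \left(2 \left(-10\right) \frac{1}{-55} - 192\right) \left(-32 + 441 - 294\right) = \left(2 \left(-10\right) \left(- \frac{1}{55}\right) - 192\right) 115 = \left(\frac{4}{11} - 192\right) 115 = \left(- \frac{2108}{11}\right) 115 = - \frac{242420}{11}$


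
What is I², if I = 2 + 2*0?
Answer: 4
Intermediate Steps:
I = 2 (I = 2 + 0 = 2)
I² = 2² = 4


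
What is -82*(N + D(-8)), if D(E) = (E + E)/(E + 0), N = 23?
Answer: -2050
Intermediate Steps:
D(E) = 2 (D(E) = (2*E)/E = 2)
-82*(N + D(-8)) = -82*(23 + 2) = -82*25 = -2050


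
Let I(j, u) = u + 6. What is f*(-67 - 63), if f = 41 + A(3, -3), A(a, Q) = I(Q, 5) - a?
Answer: -6370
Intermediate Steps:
I(j, u) = 6 + u
A(a, Q) = 11 - a (A(a, Q) = (6 + 5) - a = 11 - a)
f = 49 (f = 41 + (11 - 1*3) = 41 + (11 - 3) = 41 + 8 = 49)
f*(-67 - 63) = 49*(-67 - 63) = 49*(-130) = -6370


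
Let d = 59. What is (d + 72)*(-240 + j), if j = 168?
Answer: -9432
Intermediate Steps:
(d + 72)*(-240 + j) = (59 + 72)*(-240 + 168) = 131*(-72) = -9432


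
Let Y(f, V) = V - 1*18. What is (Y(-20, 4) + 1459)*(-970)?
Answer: -1401650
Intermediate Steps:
Y(f, V) = -18 + V (Y(f, V) = V - 18 = -18 + V)
(Y(-20, 4) + 1459)*(-970) = ((-18 + 4) + 1459)*(-970) = (-14 + 1459)*(-970) = 1445*(-970) = -1401650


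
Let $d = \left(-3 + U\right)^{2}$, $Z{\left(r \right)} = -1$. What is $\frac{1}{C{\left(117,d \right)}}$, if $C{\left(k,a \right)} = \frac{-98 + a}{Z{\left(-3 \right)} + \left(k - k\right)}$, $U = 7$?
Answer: $\frac{1}{82} \approx 0.012195$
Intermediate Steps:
$d = 16$ ($d = \left(-3 + 7\right)^{2} = 4^{2} = 16$)
$C{\left(k,a \right)} = 98 - a$ ($C{\left(k,a \right)} = \frac{-98 + a}{-1 + \left(k - k\right)} = \frac{-98 + a}{-1 + 0} = \frac{-98 + a}{-1} = \left(-98 + a\right) \left(-1\right) = 98 - a$)
$\frac{1}{C{\left(117,d \right)}} = \frac{1}{98 - 16} = \frac{1}{82}$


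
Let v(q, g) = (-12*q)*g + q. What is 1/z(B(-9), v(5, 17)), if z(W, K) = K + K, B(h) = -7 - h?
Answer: -1/2030 ≈ -0.00049261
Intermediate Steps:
v(q, g) = q - 12*g*q (v(q, g) = -12*g*q + q = q - 12*g*q)
z(W, K) = 2*K
1/z(B(-9), v(5, 17)) = 1/(2*(5*(1 - 12*17))) = 1/(2*(5*(1 - 204))) = 1/(2*(5*(-203))) = 1/(2*(-1015)) = 1/(-2030) = -1/2030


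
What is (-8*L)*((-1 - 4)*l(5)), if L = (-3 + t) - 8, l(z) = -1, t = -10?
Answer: 840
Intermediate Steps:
L = -21 (L = (-3 - 10) - 8 = -13 - 8 = -21)
(-8*L)*((-1 - 4)*l(5)) = (-8*(-21))*((-1 - 4)*(-1)) = 168*(-5*(-1)) = 168*5 = 840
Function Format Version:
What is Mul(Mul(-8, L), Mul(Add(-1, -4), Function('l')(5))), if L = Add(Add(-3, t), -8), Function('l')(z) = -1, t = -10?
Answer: 840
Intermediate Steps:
L = -21 (L = Add(Add(-3, -10), -8) = Add(-13, -8) = -21)
Mul(Mul(-8, L), Mul(Add(-1, -4), Function('l')(5))) = Mul(Mul(-8, -21), Mul(Add(-1, -4), -1)) = Mul(168, Mul(-5, -1)) = Mul(168, 5) = 840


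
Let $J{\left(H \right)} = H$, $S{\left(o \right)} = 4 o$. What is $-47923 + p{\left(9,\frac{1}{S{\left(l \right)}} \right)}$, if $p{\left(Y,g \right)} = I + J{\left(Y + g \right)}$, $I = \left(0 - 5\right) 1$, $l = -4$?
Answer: $- \frac{766705}{16} \approx -47919.0$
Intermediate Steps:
$I = -5$ ($I = \left(-5\right) 1 = -5$)
$p{\left(Y,g \right)} = -5 + Y + g$ ($p{\left(Y,g \right)} = -5 + \left(Y + g\right) = -5 + Y + g$)
$-47923 + p{\left(9,\frac{1}{S{\left(l \right)}} \right)} = -47923 + \left(-5 + 9 + \frac{1}{4 \left(-4\right)}\right) = -47923 + \left(-5 + 9 + \frac{1}{-16}\right) = -47923 - - \frac{63}{16} = -47923 + \frac{63}{16} = - \frac{766705}{16}$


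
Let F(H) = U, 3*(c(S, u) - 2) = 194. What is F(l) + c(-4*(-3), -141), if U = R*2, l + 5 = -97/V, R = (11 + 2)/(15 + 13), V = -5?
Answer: 2839/42 ≈ 67.595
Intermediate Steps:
R = 13/28 ≈ 0.46429
c(S, u) = 200/3 (c(S, u) = 2 + (⅓)*194 = 2 + 194/3 = 200/3)
l = 72/5 (l = -5 - 97/(-5) = -5 - 97*(-⅕) = -5 + 97/5 = 72/5 ≈ 14.400)
U = 13/14 (U = (13/28)*2 = 13/14 ≈ 0.92857)
F(H) = 13/14
F(l) + c(-4*(-3), -141) = 13/14 + 200/3 = 2839/42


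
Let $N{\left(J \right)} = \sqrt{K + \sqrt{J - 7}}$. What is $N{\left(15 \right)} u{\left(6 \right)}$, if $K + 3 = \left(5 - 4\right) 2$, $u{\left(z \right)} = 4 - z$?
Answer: $- 2 \sqrt{-1 + 2 \sqrt{2}} \approx -2.7044$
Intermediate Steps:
$K = -1$ ($K = -3 + \left(5 - 4\right) 2 = -3 + 1 \cdot 2 = -3 + 2 = -1$)
$N{\left(J \right)} = \sqrt{-1 + \sqrt{-7 + J}}$ ($N{\left(J \right)} = \sqrt{-1 + \sqrt{J - 7}} = \sqrt{-1 + \sqrt{-7 + J}}$)
$N{\left(15 \right)} u{\left(6 \right)} = \sqrt{-1 + \sqrt{-7 + 15}} \left(4 - 6\right) = \sqrt{-1 + \sqrt{8}} \left(4 - 6\right) = \sqrt{-1 + 2 \sqrt{2}} \left(-2\right) = - 2 \sqrt{-1 + 2 \sqrt{2}}$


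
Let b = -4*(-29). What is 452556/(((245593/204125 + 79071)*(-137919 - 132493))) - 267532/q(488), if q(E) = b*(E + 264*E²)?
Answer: -28771641399653933533/497360114830464043133416 ≈ -5.7849e-5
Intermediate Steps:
b = 116
q(E) = 116*E + 30624*E² (q(E) = 116*(E + 264*E²) = 116*E + 30624*E²)
452556/(((245593/204125 + 79071)*(-137919 - 132493))) - 267532/q(488) = 452556/(((245593/204125 + 79071)*(-137919 - 132493))) - 267532*1/(56608*(1 + 264*488)) = 452556/(((245593*(1/204125) + 79071)*(-270412))) - 267532*1/(56608*(1 + 128832)) = 452556/(((245593/204125 + 79071)*(-270412))) - 267532/(116*488*128833) = 452556/(((16140613468/204125)*(-270412))) - 267532/7292978464 = 452556/(-4364615569108816/204125) - 267532*1/7292978464 = 452556*(-204125/4364615569108816) - 66883/1823244616 = -23094498375/1091153892277204 - 66883/1823244616 = -28771641399653933533/497360114830464043133416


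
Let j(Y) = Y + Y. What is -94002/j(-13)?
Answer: 47001/13 ≈ 3615.5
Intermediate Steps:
j(Y) = 2*Y
-94002/j(-13) = -94002/(2*(-13)) = -94002/(-26) = -94002*(-1/26) = 47001/13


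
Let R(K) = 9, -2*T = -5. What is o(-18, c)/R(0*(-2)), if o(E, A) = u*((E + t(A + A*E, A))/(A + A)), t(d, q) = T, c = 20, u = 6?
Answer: -31/120 ≈ -0.25833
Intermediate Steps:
T = 5/2 (T = -½*(-5) = 5/2 ≈ 2.5000)
t(d, q) = 5/2
o(E, A) = 3*(5/2 + E)/A (o(E, A) = 6*((E + 5/2)/(A + A)) = 6*((5/2 + E)/((2*A))) = 6*((5/2 + E)*(1/(2*A))) = 6*((5/2 + E)/(2*A)) = 3*(5/2 + E)/A)
o(-18, c)/R(0*(-2)) = ((3/2)*(5 + 2*(-18))/20)/9 = ((3/2)*(1/20)*(5 - 36))*(⅑) = ((3/2)*(1/20)*(-31))*(⅑) = -93/40*⅑ = -31/120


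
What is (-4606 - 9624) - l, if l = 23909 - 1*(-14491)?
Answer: -52630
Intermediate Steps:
l = 38400 (l = 23909 + 14491 = 38400)
(-4606 - 9624) - l = (-4606 - 9624) - 1*38400 = -14230 - 38400 = -52630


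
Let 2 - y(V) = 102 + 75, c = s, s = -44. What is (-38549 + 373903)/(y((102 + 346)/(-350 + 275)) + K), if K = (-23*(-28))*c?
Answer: -335354/28511 ≈ -11.762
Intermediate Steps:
c = -44
y(V) = -175 (y(V) = 2 - (102 + 75) = 2 - 1*177 = 2 - 177 = -175)
K = -28336 (K = -23*(-28)*(-44) = 644*(-44) = -28336)
(-38549 + 373903)/(y((102 + 346)/(-350 + 275)) + K) = (-38549 + 373903)/(-175 - 28336) = 335354/(-28511) = 335354*(-1/28511) = -335354/28511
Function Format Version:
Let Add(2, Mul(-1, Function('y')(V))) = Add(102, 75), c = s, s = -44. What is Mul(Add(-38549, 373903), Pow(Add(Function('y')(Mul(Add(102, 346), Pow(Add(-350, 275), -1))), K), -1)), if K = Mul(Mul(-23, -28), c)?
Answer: Rational(-335354, 28511) ≈ -11.762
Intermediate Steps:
c = -44
Function('y')(V) = -175 (Function('y')(V) = Add(2, Mul(-1, Add(102, 75))) = Add(2, Mul(-1, 177)) = Add(2, -177) = -175)
K = -28336 (K = Mul(Mul(-23, -28), -44) = Mul(644, -44) = -28336)
Mul(Add(-38549, 373903), Pow(Add(Function('y')(Mul(Add(102, 346), Pow(Add(-350, 275), -1))), K), -1)) = Mul(Add(-38549, 373903), Pow(Add(-175, -28336), -1)) = Mul(335354, Pow(-28511, -1)) = Mul(335354, Rational(-1, 28511)) = Rational(-335354, 28511)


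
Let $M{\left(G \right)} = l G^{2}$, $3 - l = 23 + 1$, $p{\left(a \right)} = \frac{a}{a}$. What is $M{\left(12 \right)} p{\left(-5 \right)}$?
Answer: $-3024$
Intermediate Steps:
$p{\left(a \right)} = 1$
$l = -21$ ($l = 3 - \left(23 + 1\right) = 3 - 24 = -21$)
$M{\left(G \right)} = - 21 G^{2}$
$M{\left(12 \right)} p{\left(-5 \right)} = - 21 \cdot 12^{2} \cdot 1 = \left(-21\right) 144 \cdot 1 = \left(-3024\right) 1 = -3024$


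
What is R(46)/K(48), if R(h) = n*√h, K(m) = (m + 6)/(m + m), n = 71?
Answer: 1136*√46/9 ≈ 856.08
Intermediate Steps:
K(m) = (6 + m)/(2*m) (K(m) = (6 + m)/((2*m)) = (6 + m)*(1/(2*m)) = (6 + m)/(2*m))
R(h) = 71*√h
R(46)/K(48) = (71*√46)/(((½)*(6 + 48)/48)) = (71*√46)/(((½)*(1/48)*54)) = (71*√46)/(9/16) = (71*√46)*(16/9) = 1136*√46/9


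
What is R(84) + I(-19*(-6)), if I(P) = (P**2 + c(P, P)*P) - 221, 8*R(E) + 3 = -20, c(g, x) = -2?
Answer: 100353/8 ≈ 12544.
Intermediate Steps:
R(E) = -23/8 (R(E) = -3/8 + (1/8)*(-20) = -3/8 - 5/2 = -23/8)
I(P) = -221 + P**2 - 2*P (I(P) = (P**2 - 2*P) - 221 = -221 + P**2 - 2*P)
R(84) + I(-19*(-6)) = -23/8 + (-221 + (-19*(-6))**2 - (-38)*(-6)) = -23/8 + (-221 + 114**2 - 2*114) = -23/8 + (-221 + 12996 - 228) = -23/8 + 12547 = 100353/8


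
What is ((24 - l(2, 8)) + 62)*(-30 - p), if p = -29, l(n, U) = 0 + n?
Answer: -84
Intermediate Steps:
l(n, U) = n
((24 - l(2, 8)) + 62)*(-30 - p) = ((24 - 1*2) + 62)*(-30 - 1*(-29)) = ((24 - 2) + 62)*(-30 + 29) = (22 + 62)*(-1) = 84*(-1) = -84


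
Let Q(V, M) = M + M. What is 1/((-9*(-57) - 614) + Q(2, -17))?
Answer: -1/135 ≈ -0.0074074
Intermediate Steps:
Q(V, M) = 2*M
1/((-9*(-57) - 614) + Q(2, -17)) = 1/((-9*(-57) - 614) + 2*(-17)) = 1/((513 - 614) - 34) = 1/(-101 - 34) = 1/(-135) = -1/135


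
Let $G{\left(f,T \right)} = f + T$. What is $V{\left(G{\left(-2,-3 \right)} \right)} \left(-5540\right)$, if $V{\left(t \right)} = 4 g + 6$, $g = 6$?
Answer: $-166200$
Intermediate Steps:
$G{\left(f,T \right)} = T + f$
$V{\left(t \right)} = 30$ ($V{\left(t \right)} = 4 \cdot 6 + 6 = 24 + 6 = 30$)
$V{\left(G{\left(-2,-3 \right)} \right)} \left(-5540\right) = 30 \left(-5540\right) = -166200$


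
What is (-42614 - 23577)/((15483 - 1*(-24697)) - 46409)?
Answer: 66191/6229 ≈ 10.626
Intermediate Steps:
(-42614 - 23577)/((15483 - 1*(-24697)) - 46409) = -66191/((15483 + 24697) - 46409) = -66191/(40180 - 46409) = -66191/(-6229) = -66191*(-1/6229) = 66191/6229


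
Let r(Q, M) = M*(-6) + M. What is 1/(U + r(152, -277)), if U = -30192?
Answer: -1/28807 ≈ -3.4714e-5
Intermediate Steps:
r(Q, M) = -5*M (r(Q, M) = -6*M + M = -5*M)
1/(U + r(152, -277)) = 1/(-30192 - 5*(-277)) = 1/(-30192 + 1385) = 1/(-28807) = -1/28807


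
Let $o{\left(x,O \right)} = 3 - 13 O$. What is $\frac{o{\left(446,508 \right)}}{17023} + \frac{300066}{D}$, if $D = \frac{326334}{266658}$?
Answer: $\frac{227015530188685}{925863947} \approx 2.4519 \cdot 10^{5}$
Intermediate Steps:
$D = \frac{54389}{44443}$ ($D = 326334 \cdot \frac{1}{266658} = \frac{54389}{44443} \approx 1.2238$)
$\frac{o{\left(446,508 \right)}}{17023} + \frac{300066}{D} = \frac{3 - 6604}{17023} + \frac{300066}{\frac{54389}{44443}} = \left(3 - 6604\right) \frac{1}{17023} + 300066 \cdot \frac{44443}{54389} = \left(-6601\right) \frac{1}{17023} + \frac{13335833238}{54389} = - \frac{6601}{17023} + \frac{13335833238}{54389} = \frac{227015530188685}{925863947}$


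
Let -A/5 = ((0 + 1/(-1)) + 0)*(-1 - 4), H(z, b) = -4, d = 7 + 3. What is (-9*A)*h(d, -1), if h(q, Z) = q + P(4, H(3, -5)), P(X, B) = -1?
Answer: 2025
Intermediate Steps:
d = 10
A = -25 (A = -5*((0 + 1/(-1)) + 0)*(-1 - 4) = -5*((0 - 1) + 0)*(-5) = -5*(-1 + 0)*(-5) = -(-5)*(-5) = -5*5 = -25)
h(q, Z) = -1 + q (h(q, Z) = q - 1 = -1 + q)
(-9*A)*h(d, -1) = (-9*(-25))*(-1 + 10) = 225*9 = 2025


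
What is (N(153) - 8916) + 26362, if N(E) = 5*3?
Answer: 17461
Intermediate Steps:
N(E) = 15
(N(153) - 8916) + 26362 = (15 - 8916) + 26362 = -8901 + 26362 = 17461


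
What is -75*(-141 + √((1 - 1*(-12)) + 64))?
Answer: 10575 - 75*√77 ≈ 9916.9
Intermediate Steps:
-75*(-141 + √((1 - 1*(-12)) + 64)) = -75*(-141 + √((1 + 12) + 64)) = -75*(-141 + √(13 + 64)) = -75*(-141 + √77) = 10575 - 75*√77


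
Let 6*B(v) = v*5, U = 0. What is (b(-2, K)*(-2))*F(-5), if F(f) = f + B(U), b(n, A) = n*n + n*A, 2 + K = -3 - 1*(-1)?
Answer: 120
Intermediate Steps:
B(v) = 5*v/6 (B(v) = (v*5)/6 = (5*v)/6 = 5*v/6)
K = -4 (K = -2 + (-3 - 1*(-1)) = -2 + (-3 + 1) = -2 - 2 = -4)
b(n, A) = n**2 + A*n
F(f) = f (F(f) = f + (5/6)*0 = f + 0 = f)
(b(-2, K)*(-2))*F(-5) = (-2*(-4 - 2)*(-2))*(-5) = (-2*(-6)*(-2))*(-5) = (12*(-2))*(-5) = -24*(-5) = 120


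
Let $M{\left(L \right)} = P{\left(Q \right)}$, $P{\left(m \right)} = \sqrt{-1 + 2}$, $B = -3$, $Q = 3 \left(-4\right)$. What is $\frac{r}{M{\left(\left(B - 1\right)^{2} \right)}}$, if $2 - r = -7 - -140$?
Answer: $-131$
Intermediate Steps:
$Q = -12$
$P{\left(m \right)} = 1$ ($P{\left(m \right)} = \sqrt{1} = 1$)
$r = -131$ ($r = 2 - \left(-7 - -140\right) = 2 - \left(-7 + 140\right) = 2 - 133 = -131$)
$M{\left(L \right)} = 1$
$\frac{r}{M{\left(\left(B - 1\right)^{2} \right)}} = - \frac{131}{1} = \left(-131\right) 1 = -131$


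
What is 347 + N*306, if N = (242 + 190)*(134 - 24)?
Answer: 14541467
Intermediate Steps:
N = 47520 (N = 432*110 = 47520)
347 + N*306 = 347 + 47520*306 = 347 + 14541120 = 14541467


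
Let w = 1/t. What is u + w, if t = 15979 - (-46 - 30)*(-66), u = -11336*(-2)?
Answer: 248553137/10963 ≈ 22672.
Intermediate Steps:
u = 22672
t = 10963 (t = 15979 - (-76)*(-66) = 15979 - 1*5016 = 15979 - 5016 = 10963)
w = 1/10963 ≈ 9.1216e-5
u + w = 22672 + 1/10963 = 248553137/10963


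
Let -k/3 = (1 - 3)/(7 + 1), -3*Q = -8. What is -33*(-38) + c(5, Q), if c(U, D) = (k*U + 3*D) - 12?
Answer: 5015/4 ≈ 1253.8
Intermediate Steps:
Q = 8/3 (Q = -⅓*(-8) = 8/3 ≈ 2.6667)
k = ¾ (k = -3*(1 - 3)/(7 + 1) = -(-6)/8 = -3*(-¼) = ¾ ≈ 0.75000)
c(U, D) = -12 + 3*D + 3*U/4 (c(U, D) = (3*U/4 + 3*D) - 12 = (3*D + 3*U/4) - 12 = -12 + 3*D + 3*U/4)
-33*(-38) + c(5, Q) = -33*(-38) + (-12 + 3*(8/3) + (¾)*5) = 1254 + (-12 + 8 + 15/4) = 1254 - ¼ = 5015/4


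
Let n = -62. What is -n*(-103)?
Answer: -6386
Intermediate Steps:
-n*(-103) = -(-62)*(-103) = -1*6386 = -6386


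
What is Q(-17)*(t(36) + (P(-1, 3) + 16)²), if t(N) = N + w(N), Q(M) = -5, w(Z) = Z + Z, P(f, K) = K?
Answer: -2345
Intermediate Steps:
w(Z) = 2*Z
t(N) = 3*N (t(N) = N + 2*N = 3*N)
Q(-17)*(t(36) + (P(-1, 3) + 16)²) = -5*(3*36 + (3 + 16)²) = -5*(108 + 19²) = -5*(108 + 361) = -5*469 = -2345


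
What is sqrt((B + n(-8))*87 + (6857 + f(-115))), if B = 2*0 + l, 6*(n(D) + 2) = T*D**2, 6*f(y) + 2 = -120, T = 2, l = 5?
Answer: sqrt(80583)/3 ≈ 94.624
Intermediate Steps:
f(y) = -61/3 (f(y) = -1/3 + (1/6)*(-120) = -1/3 - 20 = -61/3)
n(D) = -2 + D**2/3 (n(D) = -2 + (2*D**2)/6 = -2 + D**2/3)
B = 5 (B = 2*0 + 5 = 0 + 5 = 5)
sqrt((B + n(-8))*87 + (6857 + f(-115))) = sqrt((5 + (-2 + (1/3)*(-8)**2))*87 + (6857 - 61/3)) = sqrt((5 + (-2 + (1/3)*64))*87 + 20510/3) = sqrt((5 + (-2 + 64/3))*87 + 20510/3) = sqrt((5 + 58/3)*87 + 20510/3) = sqrt((73/3)*87 + 20510/3) = sqrt(2117 + 20510/3) = sqrt(26861/3) = sqrt(80583)/3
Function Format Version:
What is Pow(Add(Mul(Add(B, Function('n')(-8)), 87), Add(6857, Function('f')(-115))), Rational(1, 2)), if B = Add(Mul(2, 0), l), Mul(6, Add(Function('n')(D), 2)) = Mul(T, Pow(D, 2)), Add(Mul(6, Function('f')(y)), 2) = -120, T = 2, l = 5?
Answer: Mul(Rational(1, 3), Pow(80583, Rational(1, 2))) ≈ 94.624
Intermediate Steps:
Function('f')(y) = Rational(-61, 3) (Function('f')(y) = Add(Rational(-1, 3), Mul(Rational(1, 6), -120)) = Add(Rational(-1, 3), -20) = Rational(-61, 3))
Function('n')(D) = Add(-2, Mul(Rational(1, 3), Pow(D, 2))) (Function('n')(D) = Add(-2, Mul(Rational(1, 6), Mul(2, Pow(D, 2)))) = Add(-2, Mul(Rational(1, 3), Pow(D, 2))))
B = 5 (B = Add(Mul(2, 0), 5) = Add(0, 5) = 5)
Pow(Add(Mul(Add(B, Function('n')(-8)), 87), Add(6857, Function('f')(-115))), Rational(1, 2)) = Pow(Add(Mul(Add(5, Add(-2, Mul(Rational(1, 3), Pow(-8, 2)))), 87), Add(6857, Rational(-61, 3))), Rational(1, 2)) = Pow(Add(Mul(Add(5, Add(-2, Mul(Rational(1, 3), 64))), 87), Rational(20510, 3)), Rational(1, 2)) = Pow(Add(Mul(Add(5, Add(-2, Rational(64, 3))), 87), Rational(20510, 3)), Rational(1, 2)) = Pow(Add(Mul(Add(5, Rational(58, 3)), 87), Rational(20510, 3)), Rational(1, 2)) = Pow(Add(Mul(Rational(73, 3), 87), Rational(20510, 3)), Rational(1, 2)) = Pow(Add(2117, Rational(20510, 3)), Rational(1, 2)) = Pow(Rational(26861, 3), Rational(1, 2)) = Mul(Rational(1, 3), Pow(80583, Rational(1, 2)))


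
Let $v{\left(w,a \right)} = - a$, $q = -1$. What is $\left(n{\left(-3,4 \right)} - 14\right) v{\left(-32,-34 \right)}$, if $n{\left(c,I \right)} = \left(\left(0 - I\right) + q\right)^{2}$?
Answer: $374$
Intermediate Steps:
$n{\left(c,I \right)} = \left(-1 - I\right)^{2}$ ($n{\left(c,I \right)} = \left(\left(0 - I\right) - 1\right)^{2} = \left(- I - 1\right)^{2} = \left(-1 - I\right)^{2}$)
$\left(n{\left(-3,4 \right)} - 14\right) v{\left(-32,-34 \right)} = \left(\left(1 + 4\right)^{2} - 14\right) \left(\left(-1\right) \left(-34\right)\right) = \left(5^{2} - 14\right) 34 = \left(25 - 14\right) 34 = 11 \cdot 34 = 374$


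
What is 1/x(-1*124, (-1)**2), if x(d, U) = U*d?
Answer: -1/124 ≈ -0.0080645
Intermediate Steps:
1/x(-1*124, (-1)**2) = 1/((-1)**2*(-1*124)) = 1/(1*(-124)) = 1/(-124) = -1/124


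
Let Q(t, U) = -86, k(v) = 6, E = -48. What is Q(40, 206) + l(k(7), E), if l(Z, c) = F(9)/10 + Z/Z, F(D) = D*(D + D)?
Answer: -344/5 ≈ -68.800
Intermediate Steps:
F(D) = 2*D**2 (F(D) = D*(2*D) = 2*D**2)
l(Z, c) = 86/5 (l(Z, c) = (2*9**2)/10 + Z/Z = (2*81)*(1/10) + 1 = 162*(1/10) + 1 = 81/5 + 1 = 86/5)
Q(40, 206) + l(k(7), E) = -86 + 86/5 = -344/5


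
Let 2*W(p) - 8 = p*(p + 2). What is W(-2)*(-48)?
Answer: -192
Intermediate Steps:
W(p) = 4 + p*(2 + p)/2 (W(p) = 4 + (p*(p + 2))/2 = 4 + (p*(2 + p))/2 = 4 + p*(2 + p)/2)
W(-2)*(-48) = (4 - 2 + (½)*(-2)²)*(-48) = (4 - 2 + (½)*4)*(-48) = (4 - 2 + 2)*(-48) = 4*(-48) = -192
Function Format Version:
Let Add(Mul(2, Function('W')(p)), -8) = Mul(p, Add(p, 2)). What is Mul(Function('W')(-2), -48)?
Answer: -192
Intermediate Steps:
Function('W')(p) = Add(4, Mul(Rational(1, 2), p, Add(2, p))) (Function('W')(p) = Add(4, Mul(Rational(1, 2), Mul(p, Add(p, 2)))) = Add(4, Mul(Rational(1, 2), Mul(p, Add(2, p)))) = Add(4, Mul(Rational(1, 2), p, Add(2, p))))
Mul(Function('W')(-2), -48) = Mul(Add(4, -2, Mul(Rational(1, 2), Pow(-2, 2))), -48) = Mul(Add(4, -2, Mul(Rational(1, 2), 4)), -48) = Mul(Add(4, -2, 2), -48) = Mul(4, -48) = -192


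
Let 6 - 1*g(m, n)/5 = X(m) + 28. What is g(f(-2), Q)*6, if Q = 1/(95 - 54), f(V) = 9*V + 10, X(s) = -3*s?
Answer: -1380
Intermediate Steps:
f(V) = 10 + 9*V
Q = 1/41 ≈ 0.024390
g(m, n) = -110 + 15*m (g(m, n) = 30 - 5*(-3*m + 28) = 30 - 5*(28 - 3*m) = 30 + (-140 + 15*m) = -110 + 15*m)
g(f(-2), Q)*6 = (-110 + 15*(10 + 9*(-2)))*6 = (-110 + 15*(10 - 18))*6 = (-110 + 15*(-8))*6 = (-110 - 120)*6 = -230*6 = -1380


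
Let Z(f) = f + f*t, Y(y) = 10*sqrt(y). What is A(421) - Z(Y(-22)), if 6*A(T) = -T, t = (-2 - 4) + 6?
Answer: -421/6 - 10*I*sqrt(22) ≈ -70.167 - 46.904*I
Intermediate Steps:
t = 0 (t = -6 + 6 = 0)
Z(f) = f (Z(f) = f + f*0 = f + 0 = f)
A(T) = -T/6 (A(T) = (-T)/6 = -T/6)
A(421) - Z(Y(-22)) = -1/6*421 - 10*sqrt(-22) = -421/6 - 10*I*sqrt(22)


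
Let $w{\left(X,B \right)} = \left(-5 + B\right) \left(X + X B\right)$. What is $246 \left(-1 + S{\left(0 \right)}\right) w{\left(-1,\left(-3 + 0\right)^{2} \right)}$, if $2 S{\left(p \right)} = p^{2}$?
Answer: $9840$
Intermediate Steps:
$S{\left(p \right)} = \frac{p^{2}}{2}$
$w{\left(X,B \right)} = \left(-5 + B\right) \left(X + B X\right)$
$246 \left(-1 + S{\left(0 \right)}\right) w{\left(-1,\left(-3 + 0\right)^{2} \right)} = 246 \left(-1 + \frac{0^{2}}{2}\right) \left(- (-5 + \left(\left(-3 + 0\right)^{2}\right)^{2} - 4 \left(-3 + 0\right)^{2})\right) = 246 \left(-1 + \frac{1}{2} \cdot 0\right) \left(- (-5 + \left(\left(-3\right)^{2}\right)^{2} - 4 \left(-3\right)^{2})\right) = 246 \left(-1 + 0\right) \left(- (-5 + 9^{2} - 36)\right) = 246 \left(- \left(-1\right) \left(-5 + 81 - 36\right)\right) = 246 \left(- \left(-1\right) 40\right) = 246 \left(\left(-1\right) \left(-40\right)\right) = 246 \cdot 40 = 9840$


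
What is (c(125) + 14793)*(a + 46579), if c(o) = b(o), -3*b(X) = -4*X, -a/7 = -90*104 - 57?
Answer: 5048797742/3 ≈ 1.6829e+9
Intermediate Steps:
a = 65919 (a = -7*(-90*104 - 57) = -7*(-9360 - 57) = -7*(-9417) = 65919)
b(X) = 4*X/3 (b(X) = -(-4)*X/3 = 4*X/3)
c(o) = 4*o/3
(c(125) + 14793)*(a + 46579) = ((4/3)*125 + 14793)*(65919 + 46579) = (500/3 + 14793)*112498 = (44879/3)*112498 = 5048797742/3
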